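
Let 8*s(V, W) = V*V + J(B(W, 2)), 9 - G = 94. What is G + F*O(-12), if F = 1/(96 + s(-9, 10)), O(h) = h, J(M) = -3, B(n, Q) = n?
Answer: -12001/141 ≈ -85.114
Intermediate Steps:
G = -85 (G = 9 - 1*94 = 9 - 94 = -85)
s(V, W) = -3/8 + V²/8 (s(V, W) = (V*V - 3)/8 = (V² - 3)/8 = (-3 + V²)/8 = -3/8 + V²/8)
F = 4/423 (F = 1/(96 + (-3/8 + (⅛)*(-9)²)) = 1/(96 + (-3/8 + (⅛)*81)) = 1/(96 + (-3/8 + 81/8)) = 1/(96 + 39/4) = 1/(423/4) = 4/423 ≈ 0.0094563)
G + F*O(-12) = -85 + (4/423)*(-12) = -85 - 16/141 = -12001/141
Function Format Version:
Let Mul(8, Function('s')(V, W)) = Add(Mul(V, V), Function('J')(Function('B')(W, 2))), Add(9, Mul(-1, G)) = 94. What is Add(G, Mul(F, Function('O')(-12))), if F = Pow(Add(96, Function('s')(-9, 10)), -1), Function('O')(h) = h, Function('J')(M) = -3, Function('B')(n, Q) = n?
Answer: Rational(-12001, 141) ≈ -85.114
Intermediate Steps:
G = -85 (G = Add(9, Mul(-1, 94)) = Add(9, -94) = -85)
Function('s')(V, W) = Add(Rational(-3, 8), Mul(Rational(1, 8), Pow(V, 2))) (Function('s')(V, W) = Mul(Rational(1, 8), Add(Mul(V, V), -3)) = Mul(Rational(1, 8), Add(Pow(V, 2), -3)) = Mul(Rational(1, 8), Add(-3, Pow(V, 2))) = Add(Rational(-3, 8), Mul(Rational(1, 8), Pow(V, 2))))
F = Rational(4, 423) (F = Pow(Add(96, Add(Rational(-3, 8), Mul(Rational(1, 8), Pow(-9, 2)))), -1) = Pow(Add(96, Add(Rational(-3, 8), Mul(Rational(1, 8), 81))), -1) = Pow(Add(96, Add(Rational(-3, 8), Rational(81, 8))), -1) = Pow(Add(96, Rational(39, 4)), -1) = Pow(Rational(423, 4), -1) = Rational(4, 423) ≈ 0.0094563)
Add(G, Mul(F, Function('O')(-12))) = Add(-85, Mul(Rational(4, 423), -12)) = Add(-85, Rational(-16, 141)) = Rational(-12001, 141)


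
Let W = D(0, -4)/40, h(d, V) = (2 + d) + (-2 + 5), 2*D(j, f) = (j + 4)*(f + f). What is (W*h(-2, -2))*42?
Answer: -252/5 ≈ -50.400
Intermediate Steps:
D(j, f) = f*(4 + j) (D(j, f) = ((j + 4)*(f + f))/2 = ((4 + j)*(2*f))/2 = (2*f*(4 + j))/2 = f*(4 + j))
h(d, V) = 5 + d (h(d, V) = (2 + d) + 3 = 5 + d)
W = -⅖ (W = -4*(4 + 0)/40 = -4*4*(1/40) = -16*1/40 = -⅖ ≈ -0.40000)
(W*h(-2, -2))*42 = -2*(5 - 2)/5*42 = -⅖*3*42 = -6/5*42 = -252/5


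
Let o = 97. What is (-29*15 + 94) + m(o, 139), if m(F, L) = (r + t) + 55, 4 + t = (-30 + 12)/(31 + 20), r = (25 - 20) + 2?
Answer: -4817/17 ≈ -283.35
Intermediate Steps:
r = 7 (r = 5 + 2 = 7)
t = -74/17 (t = -4 + (-30 + 12)/(31 + 20) = -4 - 18/51 = -4 - 18*1/51 = -4 - 6/17 = -74/17 ≈ -4.3529)
m(F, L) = 980/17 (m(F, L) = (7 - 74/17) + 55 = 45/17 + 55 = 980/17)
(-29*15 + 94) + m(o, 139) = (-29*15 + 94) + 980/17 = (-435 + 94) + 980/17 = -341 + 980/17 = -4817/17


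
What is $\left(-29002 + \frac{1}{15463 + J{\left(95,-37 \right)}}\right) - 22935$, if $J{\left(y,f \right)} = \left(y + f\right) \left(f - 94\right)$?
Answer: $- \frac{408484504}{7865} \approx -51937.0$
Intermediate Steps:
$J{\left(y,f \right)} = \left(-94 + f\right) \left(f + y\right)$ ($J{\left(y,f \right)} = \left(f + y\right) \left(-94 + f\right) = \left(-94 + f\right) \left(f + y\right)$)
$\left(-29002 + \frac{1}{15463 + J{\left(95,-37 \right)}}\right) - 22935 = \left(-29002 + \frac{1}{15463 - \left(8967 - 1369\right)}\right) - 22935 = \left(-29002 + \frac{1}{15463 + \left(1369 + 3478 - 8930 - 3515\right)}\right) - 22935 = \left(-29002 + \frac{1}{15463 - 7598}\right) - 22935 = \left(-29002 + \frac{1}{7865}\right) - 22935 = - \frac{228100729}{7865} - 22935 = - \frac{408484504}{7865}$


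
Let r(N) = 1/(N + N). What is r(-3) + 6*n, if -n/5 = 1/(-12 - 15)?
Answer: 17/18 ≈ 0.94444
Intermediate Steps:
n = 5/27 (n = -5/(-12 - 15) = -5/(-27) = -5*(-1/27) = 5/27 ≈ 0.18519)
r(N) = 1/(2*N)
r(-3) + 6*n = (1/2)/(-3) + 6*(5/27) = (1/2)*(-1/3) + 10/9 = -1/6 + 10/9 = 17/18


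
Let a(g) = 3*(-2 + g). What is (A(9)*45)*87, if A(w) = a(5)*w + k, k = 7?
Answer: 344520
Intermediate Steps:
a(g) = -6 + 3*g
A(w) = 7 + 9*w (A(w) = (-6 + 3*5)*w + 7 = (-6 + 15)*w + 7 = 9*w + 7 = 7 + 9*w)
(A(9)*45)*87 = ((7 + 9*9)*45)*87 = ((7 + 81)*45)*87 = (88*45)*87 = 3960*87 = 344520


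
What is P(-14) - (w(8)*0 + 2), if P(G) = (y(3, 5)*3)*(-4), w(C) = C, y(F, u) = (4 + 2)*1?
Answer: -74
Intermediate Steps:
y(F, u) = 6 (y(F, u) = 6*1 = 6)
P(G) = -72 (P(G) = (6*3)*(-4) = 18*(-4) = -72)
P(-14) - (w(8)*0 + 2) = -72 - (8*0 + 2) = -72 - (0 + 2) = -72 - 1*2 = -72 - 2 = -74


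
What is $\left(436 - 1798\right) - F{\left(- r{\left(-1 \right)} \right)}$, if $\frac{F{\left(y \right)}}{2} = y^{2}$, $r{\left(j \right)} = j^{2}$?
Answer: $-1364$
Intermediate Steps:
$F{\left(y \right)} = 2 y^{2}$
$\left(436 - 1798\right) - F{\left(- r{\left(-1 \right)} \right)} = \left(436 - 1798\right) - 2 \left(- \left(-1\right)^{2}\right)^{2} = -1362 - 2 \left(\left(-1\right) 1\right)^{2} = -1362 - 2 \left(-1\right)^{2} = -1362 - 2 \cdot 1 = -1362 - 2 = -1364$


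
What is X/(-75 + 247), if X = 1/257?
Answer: 1/44204 ≈ 2.2622e-5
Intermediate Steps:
X = 1/257 ≈ 0.0038911
X/(-75 + 247) = 1/(257*(-75 + 247)) = (1/257)/172 = (1/257)*(1/172) = 1/44204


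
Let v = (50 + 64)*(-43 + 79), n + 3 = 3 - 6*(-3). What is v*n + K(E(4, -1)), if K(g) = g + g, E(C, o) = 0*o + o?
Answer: 73870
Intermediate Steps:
E(C, o) = o (E(C, o) = 0 + o = o)
K(g) = 2*g
n = 18 (n = -3 + (3 - 6*(-3)) = -3 + (3 + 18) = -3 + 21 = 18)
v = 4104 (v = 114*36 = 4104)
v*n + K(E(4, -1)) = 4104*18 + 2*(-1) = 73872 - 2 = 73870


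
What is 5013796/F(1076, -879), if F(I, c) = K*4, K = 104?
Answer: 1253449/104 ≈ 12052.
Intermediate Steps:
F(I, c) = 416 (F(I, c) = 104*4 = 416)
5013796/F(1076, -879) = 5013796/416 = 5013796*(1/416) = 1253449/104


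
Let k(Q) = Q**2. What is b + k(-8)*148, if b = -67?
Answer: 9405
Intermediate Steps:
b + k(-8)*148 = -67 + (-8)**2*148 = -67 + 64*148 = -67 + 9472 = 9405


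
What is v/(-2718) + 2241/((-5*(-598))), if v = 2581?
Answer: -406538/2031705 ≈ -0.20010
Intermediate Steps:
v/(-2718) + 2241/((-5*(-598))) = 2581/(-2718) + 2241/((-5*(-598))) = 2581*(-1/2718) + 2241/2990 = -2581/2718 + 2241*(1/2990) = -2581/2718 + 2241/2990 = -406538/2031705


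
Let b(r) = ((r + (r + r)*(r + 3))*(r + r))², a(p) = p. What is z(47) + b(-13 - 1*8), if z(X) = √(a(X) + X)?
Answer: 952956900 + √94 ≈ 9.5296e+8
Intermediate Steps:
z(X) = √2*√X (z(X) = √(X + X) = √(2*X) = √2*√X)
b(r) = 4*r²*(r + 2*r*(3 + r))² (b(r) = ((r + (2*r)*(3 + r))*(2*r))² = ((r + 2*r*(3 + r))*(2*r))² = (2*r*(r + 2*r*(3 + r)))² = 4*r²*(r + 2*r*(3 + r))²)
z(47) + b(-13 - 1*8) = √2*√47 + 4*(-13 - 1*8)⁴*(7 + 2*(-13 - 1*8))² = √94 + 4*(-13 - 8)⁴*(7 + 2*(-13 - 8))² = √94 + 4*(-21)⁴*(7 + 2*(-21))² = √94 + 4*194481*(7 - 42)² = √94 + 4*194481*(-35)² = √94 + 4*194481*1225 = √94 + 952956900 = 952956900 + √94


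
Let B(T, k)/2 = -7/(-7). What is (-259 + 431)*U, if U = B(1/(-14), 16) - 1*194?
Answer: -33024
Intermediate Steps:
B(T, k) = 2 (B(T, k) = 2*(-7/(-7)) = 2*(-7*(-1/7)) = 2*1 = 2)
U = -192 (U = 2 - 1*194 = 2 - 194 = -192)
(-259 + 431)*U = (-259 + 431)*(-192) = 172*(-192) = -33024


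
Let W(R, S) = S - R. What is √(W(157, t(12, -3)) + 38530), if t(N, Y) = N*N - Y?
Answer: 6*√1070 ≈ 196.27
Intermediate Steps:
t(N, Y) = N² - Y
√(W(157, t(12, -3)) + 38530) = √(((12² - 1*(-3)) - 1*157) + 38530) = √(((144 + 3) - 157) + 38530) = √((147 - 157) + 38530) = √(-10 + 38530) = √38520 = 6*√1070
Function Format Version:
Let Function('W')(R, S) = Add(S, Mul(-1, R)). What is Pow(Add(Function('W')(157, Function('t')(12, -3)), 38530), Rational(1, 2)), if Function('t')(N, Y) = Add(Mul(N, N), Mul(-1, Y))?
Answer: Mul(6, Pow(1070, Rational(1, 2))) ≈ 196.27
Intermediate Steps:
Function('t')(N, Y) = Add(Pow(N, 2), Mul(-1, Y))
Pow(Add(Function('W')(157, Function('t')(12, -3)), 38530), Rational(1, 2)) = Pow(Add(Add(Add(Pow(12, 2), Mul(-1, -3)), Mul(-1, 157)), 38530), Rational(1, 2)) = Pow(Add(Add(Add(144, 3), -157), 38530), Rational(1, 2)) = Pow(Add(Add(147, -157), 38530), Rational(1, 2)) = Pow(Add(-10, 38530), Rational(1, 2)) = Pow(38520, Rational(1, 2)) = Mul(6, Pow(1070, Rational(1, 2)))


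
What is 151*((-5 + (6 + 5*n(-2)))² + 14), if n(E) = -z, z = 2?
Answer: 14345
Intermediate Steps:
n(E) = -2 (n(E) = -1*2 = -2)
151*((-5 + (6 + 5*n(-2)))² + 14) = 151*((-5 + (6 + 5*(-2)))² + 14) = 151*((-5 + (6 - 10))² + 14) = 151*((-5 - 4)² + 14) = 151*((-9)² + 14) = 151*(81 + 14) = 151*95 = 14345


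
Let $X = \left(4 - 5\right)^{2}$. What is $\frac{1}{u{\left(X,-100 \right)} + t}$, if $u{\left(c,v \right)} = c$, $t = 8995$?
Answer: $\frac{1}{8996} \approx 0.00011116$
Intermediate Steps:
$X = 1$ ($X = \left(-1\right)^{2} = 1$)
$\frac{1}{u{\left(X,-100 \right)} + t} = \frac{1}{1 + 8995} = \frac{1}{8996}$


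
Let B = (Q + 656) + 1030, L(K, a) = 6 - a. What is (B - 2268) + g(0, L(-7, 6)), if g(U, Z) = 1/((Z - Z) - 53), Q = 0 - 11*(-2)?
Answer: -29681/53 ≈ -560.02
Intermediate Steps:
Q = 22 (Q = 0 + 22 = 22)
g(U, Z) = -1/53 (g(U, Z) = 1/(0 - 53) = 1/(-53) = -1/53)
B = 1708 (B = (22 + 656) + 1030 = 678 + 1030 = 1708)
(B - 2268) + g(0, L(-7, 6)) = (1708 - 2268) - 1/53 = -560 - 1/53 = -29681/53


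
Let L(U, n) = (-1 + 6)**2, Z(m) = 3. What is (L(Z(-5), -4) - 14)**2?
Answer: 121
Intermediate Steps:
L(U, n) = 25 (L(U, n) = 5**2 = 25)
(L(Z(-5), -4) - 14)**2 = (25 - 14)**2 = 11**2 = 121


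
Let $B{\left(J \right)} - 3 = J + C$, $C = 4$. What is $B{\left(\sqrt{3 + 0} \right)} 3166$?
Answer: $22162 + 3166 \sqrt{3} \approx 27646.0$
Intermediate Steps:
$B{\left(J \right)} = 7 + J$ ($B{\left(J \right)} = 3 + \left(J + 4\right) = 3 + \left(4 + J\right) = 7 + J$)
$B{\left(\sqrt{3 + 0} \right)} 3166 = \left(7 + \sqrt{3 + 0}\right) 3166 = \left(7 + \sqrt{3}\right) 3166 = 22162 + 3166 \sqrt{3}$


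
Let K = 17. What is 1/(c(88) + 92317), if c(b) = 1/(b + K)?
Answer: 105/9693286 ≈ 1.0832e-5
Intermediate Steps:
c(b) = 1/(17 + b) (c(b) = 1/(b + 17) = 1/(17 + b))
1/(c(88) + 92317) = 1/(1/(17 + 88) + 92317) = 1/(1/105 + 92317) = 1/(9693286/105) = 105/9693286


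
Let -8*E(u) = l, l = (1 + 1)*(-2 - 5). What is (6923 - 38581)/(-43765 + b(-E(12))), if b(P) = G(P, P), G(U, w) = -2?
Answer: 31658/43767 ≈ 0.72333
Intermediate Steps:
l = -14 (l = 2*(-7) = -14)
E(u) = 7/4 (E(u) = -⅛*(-14) = 7/4)
b(P) = -2
(6923 - 38581)/(-43765 + b(-E(12))) = (6923 - 38581)/(-43765 - 2) = -31658/(-43767) = -31658*(-1/43767) = 31658/43767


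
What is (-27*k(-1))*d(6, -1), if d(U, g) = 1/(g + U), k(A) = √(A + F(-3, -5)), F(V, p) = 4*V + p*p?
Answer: -54*√3/5 ≈ -18.706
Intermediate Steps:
F(V, p) = p² + 4*V (F(V, p) = 4*V + p² = p² + 4*V)
k(A) = √(13 + A) (k(A) = √(A + ((-5)² + 4*(-3))) = √(A + (25 - 12)) = √(A + 13) = √(13 + A))
d(U, g) = 1/(U + g)
(-27*k(-1))*d(6, -1) = (-27*√(13 - 1))/(6 - 1) = -54*√3/5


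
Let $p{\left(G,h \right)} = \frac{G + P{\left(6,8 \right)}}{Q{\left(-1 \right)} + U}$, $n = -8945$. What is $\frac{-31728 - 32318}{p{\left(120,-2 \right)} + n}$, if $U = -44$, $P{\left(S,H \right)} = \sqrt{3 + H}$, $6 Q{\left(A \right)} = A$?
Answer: $\frac{40243523457550}{5622328610629} - \frac{101833140 \sqrt{11}}{5622328610629} \approx 7.1577$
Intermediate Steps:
$Q{\left(A \right)} = \frac{A}{6}$
$p{\left(G,h \right)} = - \frac{6 G}{265} - \frac{6 \sqrt{11}}{265}$ ($p{\left(G,h \right)} = \frac{G + \sqrt{3 + 8}}{\frac{1}{6} \left(-1\right) - 44} = \frac{G + \sqrt{11}}{- \frac{1}{6} - 44} = \frac{G + \sqrt{11}}{- \frac{265}{6}} = \left(G + \sqrt{11}\right) \left(- \frac{6}{265}\right) = - \frac{6 G}{265} - \frac{6 \sqrt{11}}{265}$)
$\frac{-31728 - 32318}{p{\left(120,-2 \right)} + n} = \frac{-31728 - 32318}{\left(\left(- \frac{6}{265}\right) 120 - \frac{6 \sqrt{11}}{265}\right) - 8945} = - \frac{64046}{\left(- \frac{144}{53} - \frac{6 \sqrt{11}}{265}\right) - 8945} = - \frac{64046}{- \frac{474229}{53} - \frac{6 \sqrt{11}}{265}}$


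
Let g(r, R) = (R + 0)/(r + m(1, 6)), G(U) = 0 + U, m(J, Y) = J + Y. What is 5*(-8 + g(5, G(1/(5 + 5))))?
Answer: -959/24 ≈ -39.958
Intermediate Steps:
G(U) = U
g(r, R) = R/(7 + r) (g(r, R) = (R + 0)/(r + (1 + 6)) = R/(r + 7) = R/(7 + r))
5*(-8 + g(5, G(1/(5 + 5)))) = 5*(-8 + 1/((5 + 5)*(7 + 5))) = 5*(-8 + 1/(10*12)) = 5*(-8 + (⅒)*(1/12)) = 5*(-8 + 1/120) = 5*(-959/120) = -959/24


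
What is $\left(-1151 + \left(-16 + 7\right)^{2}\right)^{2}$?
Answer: $1144900$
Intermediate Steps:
$\left(-1151 + \left(-16 + 7\right)^{2}\right)^{2} = \left(-1151 + \left(-9\right)^{2}\right)^{2} = \left(-1151 + 81\right)^{2} = \left(-1070\right)^{2} = 1144900$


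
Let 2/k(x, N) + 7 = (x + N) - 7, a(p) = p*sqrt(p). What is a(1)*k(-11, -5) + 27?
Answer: 404/15 ≈ 26.933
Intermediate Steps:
a(p) = p**(3/2)
k(x, N) = 2/(-14 + N + x) (k(x, N) = 2/(-7 + ((x + N) - 7)) = 2/(-7 + ((N + x) - 7)) = 2/(-7 + (-7 + N + x)) = 2/(-14 + N + x))
a(1)*k(-11, -5) + 27 = 1**(3/2)*(2/(-14 - 5 - 11)) + 27 = 1*(2/(-30)) + 27 = 1*(2*(-1/30)) + 27 = 1*(-1/15) + 27 = -1/15 + 27 = 404/15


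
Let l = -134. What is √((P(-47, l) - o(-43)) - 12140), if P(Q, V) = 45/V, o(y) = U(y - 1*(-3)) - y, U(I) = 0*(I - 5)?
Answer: I*√218763978/134 ≈ 110.38*I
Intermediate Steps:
U(I) = 0 (U(I) = 0*(-5 + I) = 0)
o(y) = -y (o(y) = 0 - y = -y)
√((P(-47, l) - o(-43)) - 12140) = √((45/(-134) - (-1)*(-43)) - 12140) = √((45*(-1/134) - 1*43) - 12140) = √((-45/134 - 43) - 12140) = √(-5807/134 - 12140) = √(-1632567/134) = I*√218763978/134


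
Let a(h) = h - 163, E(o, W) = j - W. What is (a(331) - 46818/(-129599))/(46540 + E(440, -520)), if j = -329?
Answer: 7273150/2018763623 ≈ 0.0036028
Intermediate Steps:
E(o, W) = -329 - W
a(h) = -163 + h
(a(331) - 46818/(-129599))/(46540 + E(440, -520)) = ((-163 + 331) - 46818/(-129599))/(46540 + (-329 - 1*(-520))) = (168 - 46818*(-1/129599))/(46540 + (-329 + 520)) = (168 + 46818/129599)/(46540 + 191) = (21819450/129599)/46731 = (21819450/129599)*(1/46731) = 7273150/2018763623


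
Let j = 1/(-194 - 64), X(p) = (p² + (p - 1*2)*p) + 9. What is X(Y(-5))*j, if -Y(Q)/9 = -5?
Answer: -1323/86 ≈ -15.384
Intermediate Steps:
Y(Q) = 45 (Y(Q) = -9*(-5) = 45)
X(p) = 9 + p² + p*(-2 + p) (X(p) = (p² + (p - 2)*p) + 9 = (p² + (-2 + p)*p) + 9 = (p² + p*(-2 + p)) + 9 = 9 + p² + p*(-2 + p))
j = -1/258 (j = 1/(-258) = -1/258 ≈ -0.0038760)
X(Y(-5))*j = (9 - 2*45 + 2*45²)*(-1/258) = (9 - 90 + 2*2025)*(-1/258) = (9 - 90 + 4050)*(-1/258) = 3969*(-1/258) = -1323/86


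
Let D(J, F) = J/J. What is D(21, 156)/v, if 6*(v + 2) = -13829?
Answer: -6/13841 ≈ -0.00043349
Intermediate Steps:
D(J, F) = 1
v = -13841/6 (v = -2 + (⅙)*(-13829) = -2 - 13829/6 = -13841/6 ≈ -2306.8)
D(21, 156)/v = 1/(-13841/6) = 1*(-6/13841) = -6/13841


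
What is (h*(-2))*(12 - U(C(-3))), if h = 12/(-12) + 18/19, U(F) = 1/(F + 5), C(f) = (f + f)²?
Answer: 982/779 ≈ 1.2606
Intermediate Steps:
C(f) = 4*f² (C(f) = (2*f)² = 4*f²)
U(F) = 1/(5 + F)
h = -1/19 (h = 12*(-1/12) + 18*(1/19) = -1 + 18/19 = -1/19 ≈ -0.052632)
(h*(-2))*(12 - U(C(-3))) = (-1/19*(-2))*(12 - 1/(5 + 4*(-3)²)) = 2*(12 - 1/(5 + 4*9))/19 = 2*(12 - 1/(5 + 36))/19 = 2*(12 - 1/41)/19 = (2/19)*(491/41) = 982/779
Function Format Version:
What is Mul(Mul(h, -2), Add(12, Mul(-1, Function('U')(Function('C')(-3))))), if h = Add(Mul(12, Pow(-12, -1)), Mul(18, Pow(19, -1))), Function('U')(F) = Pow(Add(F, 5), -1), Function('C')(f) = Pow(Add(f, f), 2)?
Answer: Rational(982, 779) ≈ 1.2606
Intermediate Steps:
Function('C')(f) = Mul(4, Pow(f, 2)) (Function('C')(f) = Pow(Mul(2, f), 2) = Mul(4, Pow(f, 2)))
Function('U')(F) = Pow(Add(5, F), -1)
h = Rational(-1, 19) (h = Add(Mul(12, Rational(-1, 12)), Mul(18, Rational(1, 19))) = Add(-1, Rational(18, 19)) = Rational(-1, 19) ≈ -0.052632)
Mul(Mul(h, -2), Add(12, Mul(-1, Function('U')(Function('C')(-3))))) = Mul(Mul(Rational(-1, 19), -2), Add(12, Mul(-1, Pow(Add(5, Mul(4, Pow(-3, 2))), -1)))) = Mul(Rational(2, 19), Add(12, Mul(-1, Pow(Add(5, Mul(4, 9)), -1)))) = Mul(Rational(2, 19), Add(12, Mul(-1, Pow(Add(5, 36), -1)))) = Mul(Rational(2, 19), Add(12, Mul(-1, Pow(41, -1)))) = Mul(Rational(2, 19), Add(12, Mul(-1, Rational(1, 41)))) = Mul(Rational(2, 19), Add(12, Rational(-1, 41))) = Mul(Rational(2, 19), Rational(491, 41)) = Rational(982, 779)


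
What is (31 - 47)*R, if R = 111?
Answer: -1776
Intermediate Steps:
(31 - 47)*R = (31 - 47)*111 = -16*111 = -1776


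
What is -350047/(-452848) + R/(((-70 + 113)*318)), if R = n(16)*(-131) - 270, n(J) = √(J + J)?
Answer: 777378953/1032040592 - 262*√2/6837 ≈ 0.69905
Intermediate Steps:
n(J) = √2*√J (n(J) = √(2*J) = √2*√J)
R = -270 - 524*√2 (R = (√2*√16)*(-131) - 270 = (√2*4)*(-131) - 270 = (4*√2)*(-131) - 270 = -524*√2 - 270 = -270 - 524*√2 ≈ -1011.0)
-350047/(-452848) + R/(((-70 + 113)*318)) = -350047/(-452848) + (-270 - 524*√2)/(((-70 + 113)*318)) = -350047*(-1/452848) + (-270 - 524*√2)/((43*318)) = 350047/452848 + (-270 - 524*√2)/13674 = 350047/452848 + (-270 - 524*√2)*(1/13674) = 350047/452848 + (-45/2279 - 262*√2/6837) = 777378953/1032040592 - 262*√2/6837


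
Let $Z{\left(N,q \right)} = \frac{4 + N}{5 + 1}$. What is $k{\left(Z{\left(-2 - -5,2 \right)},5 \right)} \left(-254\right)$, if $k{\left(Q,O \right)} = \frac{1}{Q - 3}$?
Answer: $\frac{1524}{11} \approx 138.55$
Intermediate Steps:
$Z{\left(N,q \right)} = \frac{2}{3} + \frac{N}{6}$ ($Z{\left(N,q \right)} = \frac{4 + N}{6} = \left(4 + N\right) \frac{1}{6} = \frac{2}{3} + \frac{N}{6}$)
$k{\left(Q,O \right)} = \frac{1}{-3 + Q}$
$k{\left(Z{\left(-2 - -5,2 \right)},5 \right)} \left(-254\right) = \frac{1}{-3 + \left(\frac{2}{3} + \frac{-2 - -5}{6}\right)} \left(-254\right) = \frac{1}{-3 + \left(\frac{2}{3} + \frac{-2 + 5}{6}\right)} \left(-254\right) = \frac{1}{-3 + \left(\frac{2}{3} + \frac{1}{6} \cdot 3\right)} \left(-254\right) = \frac{1}{-3 + \left(\frac{2}{3} + \frac{1}{2}\right)} \left(-254\right) = \frac{1}{-3 + \frac{7}{6}} \left(-254\right) = \frac{1}{- \frac{11}{6}} \left(-254\right) = \left(- \frac{6}{11}\right) \left(-254\right) = \frac{1524}{11}$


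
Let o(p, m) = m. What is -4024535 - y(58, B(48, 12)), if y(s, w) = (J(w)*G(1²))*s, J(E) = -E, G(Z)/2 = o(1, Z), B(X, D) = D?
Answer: -4023143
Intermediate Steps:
G(Z) = 2*Z
y(s, w) = -2*s*w (y(s, w) = ((-w)*(2*1²))*s = ((-w)*(2*1))*s = (-w*2)*s = (-2*w)*s = -2*s*w)
-4024535 - y(58, B(48, 12)) = -4024535 - (-2)*58*12 = -4024535 - 1*(-1392) = -4024535 + 1392 = -4023143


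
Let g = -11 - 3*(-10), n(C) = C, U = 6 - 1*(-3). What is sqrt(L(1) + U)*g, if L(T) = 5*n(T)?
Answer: 19*sqrt(14) ≈ 71.092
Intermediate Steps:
U = 9 (U = 6 + 3 = 9)
L(T) = 5*T
g = 19 (g = -11 + 30 = 19)
sqrt(L(1) + U)*g = sqrt(5*1 + 9)*19 = sqrt(5 + 9)*19 = sqrt(14)*19 = 19*sqrt(14)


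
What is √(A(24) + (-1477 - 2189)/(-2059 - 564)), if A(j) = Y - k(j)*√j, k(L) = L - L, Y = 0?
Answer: √9615918/2623 ≈ 1.1822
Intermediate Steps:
k(L) = 0
A(j) = 0 (A(j) = 0 - 0*√j = 0 - 1*0 = 0 + 0 = 0)
√(A(24) + (-1477 - 2189)/(-2059 - 564)) = √(0 + (-1477 - 2189)/(-2059 - 564)) = √(0 - 3666/(-2623)) = √(0 - 3666*(-1/2623)) = √(0 + 3666/2623) = √(3666/2623) = √9615918/2623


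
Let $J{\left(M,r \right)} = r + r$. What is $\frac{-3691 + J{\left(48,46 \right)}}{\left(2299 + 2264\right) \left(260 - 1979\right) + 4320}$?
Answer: $\frac{3599}{7839477} \approx 0.00045909$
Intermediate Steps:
$J{\left(M,r \right)} = 2 r$
$\frac{-3691 + J{\left(48,46 \right)}}{\left(2299 + 2264\right) \left(260 - 1979\right) + 4320} = \frac{-3691 + 2 \cdot 46}{\left(2299 + 2264\right) \left(260 - 1979\right) + 4320} = \frac{-3691 + 92}{4563 \left(-1719\right) + 4320} = - \frac{3599}{-7843797 + 4320} = - \frac{3599}{-7839477} = \left(-3599\right) \left(- \frac{1}{7839477}\right) = \frac{3599}{7839477}$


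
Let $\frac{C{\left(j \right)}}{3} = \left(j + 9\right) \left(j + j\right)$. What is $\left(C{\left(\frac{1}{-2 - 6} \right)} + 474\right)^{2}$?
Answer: $\frac{223652025}{1024} \approx 2.1841 \cdot 10^{5}$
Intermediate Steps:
$C{\left(j \right)} = 6 j \left(9 + j\right)$ ($C{\left(j \right)} = 3 \left(j + 9\right) \left(j + j\right) = 3 \left(9 + j\right) 2 j = 3 \cdot 2 j \left(9 + j\right) = 6 j \left(9 + j\right)$)
$\left(C{\left(\frac{1}{-2 - 6} \right)} + 474\right)^{2} = \left(\frac{6 \left(9 + \frac{1}{-2 - 6}\right)}{-2 - 6} + 474\right)^{2} = \left(\frac{6 \left(9 + \frac{1}{-8}\right)}{-8} + 474\right)^{2} = \left(6 \left(- \frac{1}{8}\right) \left(9 - \frac{1}{8}\right) + 474\right)^{2} = \left(6 \left(- \frac{1}{8}\right) \frac{71}{8} + 474\right)^{2} = \left(- \frac{213}{32} + 474\right)^{2} = \left(\frac{14955}{32}\right)^{2} = \frac{223652025}{1024}$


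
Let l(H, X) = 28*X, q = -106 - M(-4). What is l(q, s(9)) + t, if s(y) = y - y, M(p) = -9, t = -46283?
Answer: -46283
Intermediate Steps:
s(y) = 0
q = -97 (q = -106 - 1*(-9) = -106 + 9 = -97)
l(q, s(9)) + t = 28*0 - 46283 = 0 - 46283 = -46283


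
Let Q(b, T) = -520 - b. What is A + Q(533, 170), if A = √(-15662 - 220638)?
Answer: -1053 + 10*I*√2363 ≈ -1053.0 + 486.11*I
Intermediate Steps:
A = 10*I*√2363 (A = √(-236300) = 10*I*√2363 ≈ 486.11*I)
A + Q(533, 170) = 10*I*√2363 + (-520 - 1*533) = 10*I*√2363 + (-520 - 533) = 10*I*√2363 - 1053 = -1053 + 10*I*√2363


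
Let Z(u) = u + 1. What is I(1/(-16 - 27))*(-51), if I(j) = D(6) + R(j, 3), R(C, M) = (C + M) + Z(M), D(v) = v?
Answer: -28458/43 ≈ -661.81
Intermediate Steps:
Z(u) = 1 + u
R(C, M) = 1 + C + 2*M (R(C, M) = (C + M) + (1 + M) = 1 + C + 2*M)
I(j) = 13 + j (I(j) = 6 + (1 + j + 2*3) = 6 + (1 + j + 6) = 6 + (7 + j) = 13 + j)
I(1/(-16 - 27))*(-51) = (13 + 1/(-16 - 27))*(-51) = (13 + 1/(-43))*(-51) = (13 - 1/43)*(-51) = (558/43)*(-51) = -28458/43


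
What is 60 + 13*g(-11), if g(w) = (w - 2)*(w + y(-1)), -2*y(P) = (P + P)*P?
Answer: 2088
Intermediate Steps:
y(P) = -P² (y(P) = -(P + P)*P/2 = -2*P*P/2 = -P²)
g(w) = (-1 + w)*(-2 + w) (g(w) = (w - 2)*(w - 1*(-1)²) = (-2 + w)*(w - 1*1) = (-2 + w)*(w - 1) = (-2 + w)*(-1 + w) = (-1 + w)*(-2 + w))
60 + 13*g(-11) = 60 + 13*(2 + (-11)² - 3*(-11)) = 60 + 13*(2 + 121 + 33) = 60 + 13*156 = 60 + 2028 = 2088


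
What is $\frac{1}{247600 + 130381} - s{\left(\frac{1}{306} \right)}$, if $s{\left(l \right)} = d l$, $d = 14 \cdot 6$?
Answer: $- \frac{5291683}{19277031} \approx -0.27451$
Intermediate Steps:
$d = 84$
$s{\left(l \right)} = 84 l$
$\frac{1}{247600 + 130381} - s{\left(\frac{1}{306} \right)} = \frac{1}{247600 + 130381} - \frac{84}{306} = \frac{1}{377981} - 84 \cdot \frac{1}{306} = \frac{1}{377981} - \frac{14}{51} = - \frac{5291683}{19277031}$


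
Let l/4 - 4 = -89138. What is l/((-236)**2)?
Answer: -44567/6962 ≈ -6.4015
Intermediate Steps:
l = -356536 (l = 16 + 4*(-89138) = 16 - 356552 = -356536)
l/((-236)**2) = -356536/((-236)**2) = -356536/55696 = -356536*1/55696 = -44567/6962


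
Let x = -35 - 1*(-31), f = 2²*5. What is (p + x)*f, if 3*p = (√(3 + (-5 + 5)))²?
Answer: -60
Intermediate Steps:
f = 20 (f = 4*5 = 20)
x = -4 (x = -35 + 31 = -4)
p = 1 (p = (√(3 + (-5 + 5)))²/3 = (√(3 + 0))²/3 = (√3)²/3 = (⅓)*3 = 1)
(p + x)*f = (1 - 4)*20 = -3*20 = -60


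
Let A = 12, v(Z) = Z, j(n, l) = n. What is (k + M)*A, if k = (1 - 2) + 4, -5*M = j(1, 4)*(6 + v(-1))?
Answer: 24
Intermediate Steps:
M = -1 (M = -(6 - 1)/5 = -5/5 = -1/5*5 = -1)
k = 3 (k = -1 + 4 = 3)
(k + M)*A = (3 - 1)*12 = 2*12 = 24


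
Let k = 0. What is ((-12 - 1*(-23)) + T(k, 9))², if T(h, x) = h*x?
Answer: 121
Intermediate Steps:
((-12 - 1*(-23)) + T(k, 9))² = ((-12 - 1*(-23)) + 0*9)² = ((-12 + 23) + 0)² = (11 + 0)² = 11² = 121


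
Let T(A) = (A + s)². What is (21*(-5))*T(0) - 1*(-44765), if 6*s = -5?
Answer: 536305/12 ≈ 44692.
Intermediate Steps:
s = -⅚ (s = (⅙)*(-5) = -⅚ ≈ -0.83333)
T(A) = (-⅚ + A)² (T(A) = (A - ⅚)² = (-⅚ + A)²)
(21*(-5))*T(0) - 1*(-44765) = (21*(-5))*((-5 + 6*0)²/36) - 1*(-44765) = -35*(-5 + 0)²/12 + 44765 = -35*(-5)²/12 + 44765 = -35*25/12 + 44765 = -105*25/36 + 44765 = -875/12 + 44765 = 536305/12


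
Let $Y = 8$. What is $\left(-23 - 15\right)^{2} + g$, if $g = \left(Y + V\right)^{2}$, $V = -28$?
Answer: $1844$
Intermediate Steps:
$g = 400$ ($g = \left(8 - 28\right)^{2} = \left(-20\right)^{2} = 400$)
$\left(-23 - 15\right)^{2} + g = \left(-23 - 15\right)^{2} + 400 = \left(-38\right)^{2} + 400 = 1444 + 400 = 1844$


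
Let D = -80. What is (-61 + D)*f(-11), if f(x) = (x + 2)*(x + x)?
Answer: -27918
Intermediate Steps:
f(x) = 2*x*(2 + x) (f(x) = (2 + x)*(2*x) = 2*x*(2 + x))
(-61 + D)*f(-11) = (-61 - 80)*(2*(-11)*(2 - 11)) = -282*(-11)*(-9) = -141*198 = -27918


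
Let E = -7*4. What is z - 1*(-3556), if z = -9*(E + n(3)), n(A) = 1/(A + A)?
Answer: 7613/2 ≈ 3806.5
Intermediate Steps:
n(A) = 1/(2*A)
E = -28
z = 501/2 (z = -9*(-28 + (½)/3) = -9*(-28 + (½)*(⅓)) = -9*(-28 + ⅙) = -9*(-167/6) = 501/2 ≈ 250.50)
z - 1*(-3556) = 501/2 - 1*(-3556) = 501/2 + 3556 = 7613/2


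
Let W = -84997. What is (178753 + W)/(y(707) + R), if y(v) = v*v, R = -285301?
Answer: 7813/17879 ≈ 0.43699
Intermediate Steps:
y(v) = v²
(178753 + W)/(y(707) + R) = (178753 - 84997)/(707² - 285301) = 93756/(499849 - 285301) = 93756/214548 = 93756*(1/214548) = 7813/17879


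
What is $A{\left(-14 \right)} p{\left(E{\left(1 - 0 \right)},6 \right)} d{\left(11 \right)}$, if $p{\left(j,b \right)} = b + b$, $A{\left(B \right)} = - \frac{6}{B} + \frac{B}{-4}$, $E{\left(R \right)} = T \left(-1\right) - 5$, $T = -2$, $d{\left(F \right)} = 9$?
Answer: $\frac{2970}{7} \approx 424.29$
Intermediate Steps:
$E{\left(R \right)} = -3$ ($E{\left(R \right)} = \left(-2\right) \left(-1\right) - 5 = 2 - 5 = -3$)
$A{\left(B \right)} = - \frac{6}{B} - \frac{B}{4}$ ($A{\left(B \right)} = - \frac{6}{B} + B \left(- \frac{1}{4}\right) = - \frac{6}{B} - \frac{B}{4}$)
$p{\left(j,b \right)} = 2 b$
$A{\left(-14 \right)} p{\left(E{\left(1 - 0 \right)},6 \right)} d{\left(11 \right)} = \left(- \frac{6}{-14} - - \frac{7}{2}\right) 2 \cdot 6 \cdot 9 = \left(\left(-6\right) \left(- \frac{1}{14}\right) + \frac{7}{2}\right) 12 \cdot 9 = \left(\frac{3}{7} + \frac{7}{2}\right) 12 \cdot 9 = \frac{55}{14} \cdot 12 \cdot 9 = \frac{330}{7} \cdot 9 = \frac{2970}{7}$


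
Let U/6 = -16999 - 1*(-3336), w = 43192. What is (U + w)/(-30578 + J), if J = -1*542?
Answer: 19393/15560 ≈ 1.2463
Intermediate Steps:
U = -81978 (U = 6*(-16999 - 1*(-3336)) = 6*(-16999 + 3336) = 6*(-13663) = -81978)
J = -542
(U + w)/(-30578 + J) = (-81978 + 43192)/(-30578 - 542) = -38786/(-31120) = -38786*(-1/31120) = 19393/15560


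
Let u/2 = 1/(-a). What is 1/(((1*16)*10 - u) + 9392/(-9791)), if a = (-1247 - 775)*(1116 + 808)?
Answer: 19045100724/3028947125761 ≈ 0.0062877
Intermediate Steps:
a = -3890328 (a = -2022*1924 = -3890328)
u = 1/1945164 (u = 2/((-1*(-3890328))) = 2/3890328 = 2*(1/3890328) = 1/1945164 ≈ 5.1410e-7)
1/(((1*16)*10 - u) + 9392/(-9791)) = 1/(((1*16)*10 - 1*1/1945164) + 9392/(-9791)) = 1/((16*10 - 1/1945164) + 9392*(-1/9791)) = 1/((160 - 1/1945164) - 9392/9791) = 1/(311226239/1945164 - 9392/9791) = 1/(3028947125761/19045100724) = 19045100724/3028947125761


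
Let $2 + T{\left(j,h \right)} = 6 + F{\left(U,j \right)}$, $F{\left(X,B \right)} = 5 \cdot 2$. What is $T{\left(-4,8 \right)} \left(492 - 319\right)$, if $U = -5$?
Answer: $2422$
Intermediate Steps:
$F{\left(X,B \right)} = 10$
$T{\left(j,h \right)} = 14$ ($T{\left(j,h \right)} = -2 + \left(6 + 10\right) = -2 + 16 = 14$)
$T{\left(-4,8 \right)} \left(492 - 319\right) = 14 \left(492 - 319\right) = 14 \cdot 173 = 2422$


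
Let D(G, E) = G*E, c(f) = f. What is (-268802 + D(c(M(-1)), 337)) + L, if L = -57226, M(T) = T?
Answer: -326365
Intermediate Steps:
D(G, E) = E*G
(-268802 + D(c(M(-1)), 337)) + L = (-268802 + 337*(-1)) - 57226 = (-268802 - 337) - 57226 = -269139 - 57226 = -326365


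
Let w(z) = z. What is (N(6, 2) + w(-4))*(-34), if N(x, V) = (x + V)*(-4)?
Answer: 1224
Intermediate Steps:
N(x, V) = -4*V - 4*x (N(x, V) = (V + x)*(-4) = -4*V - 4*x)
(N(6, 2) + w(-4))*(-34) = ((-4*2 - 4*6) - 4)*(-34) = ((-8 - 24) - 4)*(-34) = (-32 - 4)*(-34) = -36*(-34) = 1224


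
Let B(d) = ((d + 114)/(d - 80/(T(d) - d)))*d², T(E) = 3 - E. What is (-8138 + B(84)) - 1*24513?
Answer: -11231771/697 ≈ -16114.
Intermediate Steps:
B(d) = d²*(114 + d)/(d - 80/(3 - 2*d)) (B(d) = ((d + 114)/(d - 80/((3 - d) - d)))*d² = ((114 + d)/(d - 80/(3 - 2*d)))*d² = d²*(114 + d)/(d - 80/(3 - 2*d)))
(-8138 + B(84)) - 1*24513 = (-8138 + 84²*(-342 + 2*84² + 225*84)/(80 - 3*84 + 2*84²)) - 1*24513 = (-8138 + 7056*(-342 + 2*7056 + 18900)/(80 - 252 + 2*7056)) - 24513 = (-8138 + 7056*(-342 + 14112 + 18900)/(80 - 252 + 14112)) - 24513 = (-8138 + 7056*32670/13940) - 24513 = (-8138 + 7056*(1/13940)*32670) - 24513 = (-8138 + 11525976/697) - 24513 = 5853790/697 - 24513 = -11231771/697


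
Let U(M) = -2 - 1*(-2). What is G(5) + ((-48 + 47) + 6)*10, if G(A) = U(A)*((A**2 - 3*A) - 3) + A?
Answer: 55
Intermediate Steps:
U(M) = 0 (U(M) = -2 + 2 = 0)
G(A) = A (G(A) = 0*((A**2 - 3*A) - 3) + A = 0*(-3 + A**2 - 3*A) + A = 0 + A = A)
G(5) + ((-48 + 47) + 6)*10 = 5 + ((-48 + 47) + 6)*10 = 5 + (-1 + 6)*10 = 5 + 5*10 = 5 + 50 = 55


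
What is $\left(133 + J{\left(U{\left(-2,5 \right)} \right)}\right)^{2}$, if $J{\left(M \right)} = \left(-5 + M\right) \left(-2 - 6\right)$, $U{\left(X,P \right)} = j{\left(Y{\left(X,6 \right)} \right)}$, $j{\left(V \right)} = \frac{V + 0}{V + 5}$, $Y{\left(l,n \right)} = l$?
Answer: $\frac{286225}{9} \approx 31803.0$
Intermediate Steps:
$j{\left(V \right)} = \frac{V}{5 + V}$
$U{\left(X,P \right)} = \frac{X}{5 + X}$
$J{\left(M \right)} = 40 - 8 M$ ($J{\left(M \right)} = \left(-5 + M\right) \left(-8\right) = 40 - 8 M$)
$\left(133 + J{\left(U{\left(-2,5 \right)} \right)}\right)^{2} = \left(133 + \left(40 - 8 \left(- \frac{2}{5 - 2}\right)\right)\right)^{2} = \left(133 + \left(40 - 8 \left(- \frac{2}{3}\right)\right)\right)^{2} = \left(133 + \left(40 - 8 \left(\left(-2\right) \frac{1}{3}\right)\right)\right)^{2} = \left(133 + \left(40 - - \frac{16}{3}\right)\right)^{2} = \left(133 + \left(40 + \frac{16}{3}\right)\right)^{2} = \left(133 + \frac{136}{3}\right)^{2} = \left(\frac{535}{3}\right)^{2} = \frac{286225}{9}$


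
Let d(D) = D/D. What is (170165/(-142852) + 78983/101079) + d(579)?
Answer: 8522108789/14439337308 ≈ 0.59020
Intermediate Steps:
d(D) = 1
(170165/(-142852) + 78983/101079) + d(579) = (170165/(-142852) + 78983/101079) + 1 = (170165*(-1/142852) + 78983*(1/101079)) + 1 = (-170165/142852 + 78983/101079) + 1 = -5917228519/14439337308 + 1 = 8522108789/14439337308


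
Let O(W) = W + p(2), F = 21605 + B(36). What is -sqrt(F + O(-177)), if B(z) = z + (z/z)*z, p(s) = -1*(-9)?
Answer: -sqrt(21509) ≈ -146.66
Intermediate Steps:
p(s) = 9
B(z) = 2*z (B(z) = z + 1*z = z + z = 2*z)
F = 21677 (F = 21605 + 2*36 = 21605 + 72 = 21677)
O(W) = 9 + W (O(W) = W + 9 = 9 + W)
-sqrt(F + O(-177)) = -sqrt(21677 + (9 - 177)) = -sqrt(21677 - 168) = -sqrt(21509)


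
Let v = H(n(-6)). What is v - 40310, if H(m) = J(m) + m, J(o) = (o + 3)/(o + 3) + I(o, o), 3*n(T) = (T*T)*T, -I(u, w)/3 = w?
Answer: -40165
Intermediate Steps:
I(u, w) = -3*w
n(T) = T**3/3 (n(T) = ((T*T)*T)/3 = (T**2*T)/3 = T**3/3)
J(o) = 1 - 3*o (J(o) = (o + 3)/(o + 3) - 3*o = (3 + o)/(3 + o) - 3*o = 1 - 3*o)
H(m) = 1 - 2*m (H(m) = (1 - 3*m) + m = 1 - 2*m)
v = 145 (v = 1 - 2*(-6)**3/3 = 1 - 2*(-216)/3 = 1 - 2*(-72) = 1 + 144 = 145)
v - 40310 = 145 - 40310 = -40165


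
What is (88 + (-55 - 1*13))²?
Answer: 400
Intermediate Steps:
(88 + (-55 - 1*13))² = (88 + (-55 - 13))² = (88 - 68)² = 20² = 400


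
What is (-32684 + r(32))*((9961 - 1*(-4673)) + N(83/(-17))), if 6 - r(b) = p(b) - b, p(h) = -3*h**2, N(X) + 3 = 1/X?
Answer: -35913364344/83 ≈ -4.3269e+8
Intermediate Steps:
N(X) = -3 + 1/X
r(b) = 6 + b + 3*b**2 (r(b) = 6 - (-3*b**2 - b) = 6 - (-b - 3*b**2) = 6 + (b + 3*b**2) = 6 + b + 3*b**2)
(-32684 + r(32))*((9961 - 1*(-4673)) + N(83/(-17))) = (-32684 + (6 + 32 + 3*32**2))*((9961 - 1*(-4673)) + (-3 + 1/(83/(-17)))) = (-32684 + (6 + 32 + 3*1024))*((9961 + 4673) + (-3 + 1/(83*(-1/17)))) = (-32684 + (6 + 32 + 3072))*(14634 + (-3 + 1/(-83/17))) = (-32684 + 3110)*(14634 + (-3 - 17/83)) = -29574*(14634 - 266/83) = -29574*1214356/83 = -35913364344/83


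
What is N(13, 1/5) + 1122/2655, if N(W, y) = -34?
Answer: -29716/885 ≈ -33.577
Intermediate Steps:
N(13, 1/5) + 1122/2655 = -34 + 1122/2655 = -34 + 1122*(1/2655) = -34 + 374/885 = -29716/885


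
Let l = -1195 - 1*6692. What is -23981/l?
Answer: 23981/7887 ≈ 3.0406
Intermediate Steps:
l = -7887 (l = -1195 - 6692 = -7887)
-23981/l = -23981/(-7887) = -23981*(-1/7887) = 23981/7887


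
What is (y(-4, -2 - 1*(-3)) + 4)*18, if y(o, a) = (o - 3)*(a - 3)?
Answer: 324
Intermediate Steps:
y(o, a) = (-3 + a)*(-3 + o) (y(o, a) = (-3 + o)*(-3 + a) = (-3 + a)*(-3 + o))
(y(-4, -2 - 1*(-3)) + 4)*18 = ((9 - 3*(-2 - 1*(-3)) - 3*(-4) + (-2 - 1*(-3))*(-4)) + 4)*18 = ((9 - 3*(-2 + 3) + 12 + (-2 + 3)*(-4)) + 4)*18 = ((9 - 3*1 + 12 + 1*(-4)) + 4)*18 = ((9 - 3 + 12 - 4) + 4)*18 = (14 + 4)*18 = 18*18 = 324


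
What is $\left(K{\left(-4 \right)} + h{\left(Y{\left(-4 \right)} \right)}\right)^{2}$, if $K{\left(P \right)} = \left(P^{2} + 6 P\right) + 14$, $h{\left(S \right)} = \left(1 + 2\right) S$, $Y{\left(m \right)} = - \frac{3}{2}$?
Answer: $\frac{9}{4} \approx 2.25$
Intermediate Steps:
$Y{\left(m \right)} = - \frac{3}{2}$ ($Y{\left(m \right)} = \left(-3\right) \frac{1}{2} = - \frac{3}{2}$)
$h{\left(S \right)} = 3 S$
$K{\left(P \right)} = 14 + P^{2} + 6 P$
$\left(K{\left(-4 \right)} + h{\left(Y{\left(-4 \right)} \right)}\right)^{2} = \left(\left(14 + \left(-4\right)^{2} + 6 \left(-4\right)\right) + 3 \left(- \frac{3}{2}\right)\right)^{2} = \left(\left(14 + 16 - 24\right) - \frac{9}{2}\right)^{2} = \left(6 - \frac{9}{2}\right)^{2} = \left(\frac{3}{2}\right)^{2} = \frac{9}{4}$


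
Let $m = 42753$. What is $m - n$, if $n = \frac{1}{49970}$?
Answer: $\frac{2136367409}{49970} \approx 42753.0$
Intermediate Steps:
$n = \frac{1}{49970} \approx 2.0012 \cdot 10^{-5}$
$m - n = 42753 - \frac{1}{49970} = \frac{2136367409}{49970}$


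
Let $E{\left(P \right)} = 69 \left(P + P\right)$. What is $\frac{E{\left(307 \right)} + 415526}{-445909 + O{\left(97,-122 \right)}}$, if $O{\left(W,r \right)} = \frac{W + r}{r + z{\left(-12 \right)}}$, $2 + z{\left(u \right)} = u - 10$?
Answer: $- \frac{66852232}{65102689} \approx -1.0269$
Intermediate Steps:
$z{\left(u \right)} = -12 + u$ ($z{\left(u \right)} = -2 + \left(u - 10\right) = -2 + \left(-10 + u\right) = -12 + u$)
$E{\left(P \right)} = 138 P$ ($E{\left(P \right)} = 69 \cdot 2 P = 138 P$)
$O{\left(W,r \right)} = \frac{W + r}{-24 + r}$ ($O{\left(W,r \right)} = \frac{W + r}{r - 24} = \frac{W + r}{-24 + r}$)
$\frac{E{\left(307 \right)} + 415526}{-445909 + O{\left(97,-122 \right)}} = \frac{138 \cdot 307 + 415526}{-445909 + \frac{97 - 122}{-24 - 122}} = \frac{42366 + 415526}{-445909 + \frac{1}{-146} \left(-25\right)} = \frac{457892}{-445909 - - \frac{25}{146}} = \frac{457892}{-445909 + \frac{25}{146}} = \frac{457892}{- \frac{65102689}{146}} = 457892 \left(- \frac{146}{65102689}\right) = - \frac{66852232}{65102689}$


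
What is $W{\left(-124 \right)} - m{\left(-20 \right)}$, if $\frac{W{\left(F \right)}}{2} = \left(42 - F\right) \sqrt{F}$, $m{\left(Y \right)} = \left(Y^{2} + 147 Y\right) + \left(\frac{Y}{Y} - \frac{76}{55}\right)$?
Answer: $\frac{139721}{55} + 664 i \sqrt{31} \approx 2540.4 + 3697.0 i$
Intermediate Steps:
$m{\left(Y \right)} = - \frac{21}{55} + Y^{2} + 147 Y$ ($m{\left(Y \right)} = \left(Y^{2} + 147 Y\right) + \left(1 - \frac{76}{55}\right) = \left(Y^{2} + 147 Y\right) - \frac{21}{55} = - \frac{21}{55} + Y^{2} + 147 Y$)
$W{\left(F \right)} = 2 \sqrt{F} \left(42 - F\right)$ ($W{\left(F \right)} = 2 \left(42 - F\right) \sqrt{F} = 2 \sqrt{F} \left(42 - F\right)$)
$W{\left(-124 \right)} - m{\left(-20 \right)} = 2 \sqrt{-124} \left(42 - -124\right) - \left(- \frac{21}{55} + \left(-20\right)^{2} + 147 \left(-20\right)\right) = 2 \cdot 2 i \sqrt{31} \left(42 + 124\right) - \left(- \frac{21}{55} + 400 - 2940\right) = 2 \cdot 2 i \sqrt{31} \cdot 166 - - \frac{139721}{55} = 664 i \sqrt{31} + \frac{139721}{55} = \frac{139721}{55} + 664 i \sqrt{31}$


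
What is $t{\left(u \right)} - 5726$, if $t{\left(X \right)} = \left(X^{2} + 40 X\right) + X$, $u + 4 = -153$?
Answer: $12486$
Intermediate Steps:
$u = -157$ ($u = -4 - 153 = -157$)
$t{\left(X \right)} = X^{2} + 41 X$
$t{\left(u \right)} - 5726 = - 157 \left(41 - 157\right) - 5726 = \left(-157\right) \left(-116\right) - 5726 = 18212 - 5726 = 12486$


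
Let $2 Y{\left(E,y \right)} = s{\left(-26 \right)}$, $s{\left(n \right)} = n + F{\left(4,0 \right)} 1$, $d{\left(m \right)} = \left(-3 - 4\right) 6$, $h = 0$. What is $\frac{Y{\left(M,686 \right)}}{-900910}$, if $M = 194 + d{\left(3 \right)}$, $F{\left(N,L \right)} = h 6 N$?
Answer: $\frac{13}{900910} \approx 1.443 \cdot 10^{-5}$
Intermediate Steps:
$d{\left(m \right)} = -42$ ($d{\left(m \right)} = \left(-7\right) 6 = -42$)
$F{\left(N,L \right)} = 0$ ($F{\left(N,L \right)} = 0 \cdot 6 N = 0 N = 0$)
$s{\left(n \right)} = n$ ($s{\left(n \right)} = n + 0 \cdot 1 = n + 0 = n$)
$M = 152$ ($M = 194 - 42 = 152$)
$Y{\left(E,y \right)} = -13$ ($Y{\left(E,y \right)} = \frac{1}{2} \left(-26\right) = -13$)
$\frac{Y{\left(M,686 \right)}}{-900910} = - \frac{13}{-900910} = \left(-13\right) \left(- \frac{1}{900910}\right) = \frac{13}{900910}$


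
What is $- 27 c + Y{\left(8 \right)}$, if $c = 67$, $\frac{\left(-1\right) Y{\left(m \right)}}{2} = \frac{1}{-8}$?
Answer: $- \frac{7235}{4} \approx -1808.8$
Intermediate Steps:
$Y{\left(m \right)} = \frac{1}{4}$ ($Y{\left(m \right)} = - \frac{2}{-8} = \left(-2\right) \left(- \frac{1}{8}\right) = \frac{1}{4}$)
$- 27 c + Y{\left(8 \right)} = \left(-27\right) 67 + \frac{1}{4} = -1809 + \frac{1}{4} = - \frac{7235}{4}$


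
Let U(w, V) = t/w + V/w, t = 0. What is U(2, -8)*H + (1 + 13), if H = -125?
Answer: 514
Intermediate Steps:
U(w, V) = V/w (U(w, V) = 0/w + V/w = 0 + V/w = V/w)
U(2, -8)*H + (1 + 13) = -8/2*(-125) + (1 + 13) = -8*½*(-125) + 14 = -4*(-125) + 14 = 500 + 14 = 514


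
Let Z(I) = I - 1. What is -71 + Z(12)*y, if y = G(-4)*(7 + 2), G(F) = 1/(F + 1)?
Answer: -104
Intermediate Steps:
G(F) = 1/(1 + F)
Z(I) = -1 + I
y = -3 (y = (7 + 2)/(1 - 4) = 9/(-3) = -⅓*9 = -3)
-71 + Z(12)*y = -71 + (-1 + 12)*(-3) = -71 + 11*(-3) = -71 - 33 = -104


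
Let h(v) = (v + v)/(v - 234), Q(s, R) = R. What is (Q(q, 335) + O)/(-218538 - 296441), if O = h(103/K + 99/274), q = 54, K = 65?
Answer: -1384446491/2128347954457 ≈ -0.00065048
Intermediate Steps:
h(v) = 2*v/(-234 + v) (h(v) = (2*v)/(-234 + v) = 2*v/(-234 + v))
O = -69314/4132883 (O = 2*(103/65 + 99/274)/(-234 + (103/65 + 99/274)) = 2*(34657/17810)/(-234 + 34657/17810) = 2*(34657/17810)/(-4132883/17810) = 2*(34657/17810)*(-17810/4132883) = -69314/4132883 ≈ -0.016771)
(Q(q, 335) + O)/(-218538 - 296441) = (335 - 69314/4132883)/(-218538 - 296441) = (1384446491/4132883)/(-514979) = (1384446491/4132883)*(-1/514979) = -1384446491/2128347954457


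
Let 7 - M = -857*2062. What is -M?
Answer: -1767141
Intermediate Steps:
M = 1767141 (M = 7 - (-857)*2062 = 7 - 1*(-1767134) = 7 + 1767134 = 1767141)
-M = -1*1767141 = -1767141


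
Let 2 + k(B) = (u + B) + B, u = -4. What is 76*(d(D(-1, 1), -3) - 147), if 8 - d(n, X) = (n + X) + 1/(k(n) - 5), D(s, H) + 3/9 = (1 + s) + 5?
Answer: -159676/15 ≈ -10645.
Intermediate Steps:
k(B) = -6 + 2*B (k(B) = -2 + ((-4 + B) + B) = -2 + (-4 + 2*B) = -6 + 2*B)
D(s, H) = 17/3 + s (D(s, H) = -1/3 + ((1 + s) + 5) = -1/3 + (6 + s) = 17/3 + s)
d(n, X) = 8 - X - n - 1/(-11 + 2*n) (d(n, X) = 8 - ((n + X) + 1/((-6 + 2*n) - 5)) = 8 - ((X + n) + 1/(-11 + 2*n)) = 8 - (X + n + 1/(-11 + 2*n)) = 8 + (-X - n - 1/(-11 + 2*n)) = 8 - X - n - 1/(-11 + 2*n))
76*(d(D(-1, 1), -3) - 147) = 76*((-89 - 2*(17/3 - 1)**2 + 11*(-3) + 27*(17/3 - 1) - 2*(-3)*(17/3 - 1))/(-11 + 2*(17/3 - 1)) - 147) = 76*((-89 - 2*(14/3)**2 - 33 + 27*(14/3) - 2*(-3)*14/3)/(-11 + 2*(14/3)) - 147) = 76*((-89 - 2*196/9 - 33 + 126 + 28)/(-11 + 28/3) - 147) = 76*((-89 - 392/9 - 33 + 126 + 28)/(-5/3) - 147) = 76*(-3/5*(-104/9) - 147) = 76*(104/15 - 147) = 76*(-2101/15) = -159676/15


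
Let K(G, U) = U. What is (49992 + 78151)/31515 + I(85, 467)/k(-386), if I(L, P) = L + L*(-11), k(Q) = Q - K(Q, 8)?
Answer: 38638046/6208455 ≈ 6.2235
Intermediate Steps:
k(Q) = -8 + Q (k(Q) = Q - 1*8 = Q - 8 = -8 + Q)
I(L, P) = -10*L (I(L, P) = L - 11*L = -10*L)
(49992 + 78151)/31515 + I(85, 467)/k(-386) = (49992 + 78151)/31515 + (-10*85)/(-8 - 386) = 128143*(1/31515) - 850/(-394) = 128143/31515 - 850*(-1/394) = 128143/31515 + 425/197 = 38638046/6208455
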